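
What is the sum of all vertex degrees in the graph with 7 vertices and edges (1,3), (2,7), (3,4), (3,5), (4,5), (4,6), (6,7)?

Step 1: Count edges incident to each vertex:
  deg(1) = 1 (neighbors: 3)
  deg(2) = 1 (neighbors: 7)
  deg(3) = 3 (neighbors: 1, 4, 5)
  deg(4) = 3 (neighbors: 3, 5, 6)
  deg(5) = 2 (neighbors: 3, 4)
  deg(6) = 2 (neighbors: 4, 7)
  deg(7) = 2 (neighbors: 2, 6)

Step 2: Sum all degrees:
  1 + 1 + 3 + 3 + 2 + 2 + 2 = 14

Verification: sum of degrees = 2 * |E| = 2 * 7 = 14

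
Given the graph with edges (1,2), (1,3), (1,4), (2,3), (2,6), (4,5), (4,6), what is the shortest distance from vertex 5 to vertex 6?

Step 1: Build adjacency list:
  1: 2, 3, 4
  2: 1, 3, 6
  3: 1, 2
  4: 1, 5, 6
  5: 4
  6: 2, 4

Step 2: BFS from vertex 5 to find shortest path to 6:
  vertex 4 reached at distance 1
  vertex 1 reached at distance 2
  vertex 6 reached at distance 2

Step 3: Shortest path: 5 -> 4 -> 6
Path length: 2 edges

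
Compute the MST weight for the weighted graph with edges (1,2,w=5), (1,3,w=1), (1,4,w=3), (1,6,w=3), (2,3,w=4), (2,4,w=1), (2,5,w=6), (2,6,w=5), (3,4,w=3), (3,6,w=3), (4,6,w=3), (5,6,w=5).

Apply Kruskal's algorithm (sort edges by weight, add if no cycle):

Sorted edges by weight:
  (1,3) w=1
  (2,4) w=1
  (1,4) w=3
  (1,6) w=3
  (3,4) w=3
  (3,6) w=3
  (4,6) w=3
  (2,3) w=4
  (1,2) w=5
  (2,6) w=5
  (5,6) w=5
  (2,5) w=6

Add edge (1,3) w=1 -- no cycle. Running total: 1
Add edge (2,4) w=1 -- no cycle. Running total: 2
Add edge (1,4) w=3 -- no cycle. Running total: 5
Add edge (1,6) w=3 -- no cycle. Running total: 8
Skip edge (3,4) w=3 -- would create cycle
Skip edge (3,6) w=3 -- would create cycle
Skip edge (4,6) w=3 -- would create cycle
Skip edge (2,3) w=4 -- would create cycle
Skip edge (1,2) w=5 -- would create cycle
Skip edge (2,6) w=5 -- would create cycle
Add edge (5,6) w=5 -- no cycle. Running total: 13

MST edges: (1,3,w=1), (2,4,w=1), (1,4,w=3), (1,6,w=3), (5,6,w=5)
Total MST weight: 1 + 1 + 3 + 3 + 5 = 13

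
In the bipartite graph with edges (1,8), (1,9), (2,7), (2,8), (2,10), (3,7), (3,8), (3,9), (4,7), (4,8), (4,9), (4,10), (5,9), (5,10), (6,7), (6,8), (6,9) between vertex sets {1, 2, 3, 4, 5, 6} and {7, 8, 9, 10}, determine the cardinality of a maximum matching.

Step 1: List the neighbors of each left vertex:
  1: 8, 9
  2: 7, 8, 10
  3: 7, 8, 9
  4: 7, 8, 9, 10
  5: 9, 10
  6: 7, 8, 9

Step 2: Greedily match left vertices, then look for augmenting paths:
  Match 1 -- 8
  Match 2 -- 7
  Match 3 -- 9
  Match 4 -- 10
  No augmenting path remains.

Step 3: Verify this is maximum:
  Matching size 4 = min(|L|, |R|) = min(6, 4), which is an upper bound, so this matching is maximum.

Maximum matching: {(1,8), (2,7), (3,9), (4,10)}
Size: 4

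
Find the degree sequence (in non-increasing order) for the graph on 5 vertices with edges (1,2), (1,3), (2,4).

Step 1: Count edges incident to each vertex:
  deg(1) = 2 (neighbors: 2, 3)
  deg(2) = 2 (neighbors: 1, 4)
  deg(3) = 1 (neighbors: 1)
  deg(4) = 1 (neighbors: 2)
  deg(5) = 0 (neighbors: none)

Step 2: Sort degrees in non-increasing order:
  Degrees: [2, 2, 1, 1, 0] -> sorted: [2, 2, 1, 1, 0]

Degree sequence: [2, 2, 1, 1, 0]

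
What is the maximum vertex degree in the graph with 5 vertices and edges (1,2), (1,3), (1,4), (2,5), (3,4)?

Step 1: Count edges incident to each vertex:
  deg(1) = 3 (neighbors: 2, 3, 4)
  deg(2) = 2 (neighbors: 1, 5)
  deg(3) = 2 (neighbors: 1, 4)
  deg(4) = 2 (neighbors: 1, 3)
  deg(5) = 1 (neighbors: 2)

Step 2: Find maximum:
  max(3, 2, 2, 2, 1) = 3 (vertex 1)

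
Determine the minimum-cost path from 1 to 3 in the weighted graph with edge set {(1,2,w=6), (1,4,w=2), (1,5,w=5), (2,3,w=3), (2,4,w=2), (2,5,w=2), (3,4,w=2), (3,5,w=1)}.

Step 1: Build adjacency list with weights:
  1: 2(w=6), 4(w=2), 5(w=5)
  2: 1(w=6), 3(w=3), 4(w=2), 5(w=2)
  3: 2(w=3), 4(w=2), 5(w=1)
  4: 1(w=2), 2(w=2), 3(w=2)
  5: 1(w=5), 2(w=2), 3(w=1)

Step 2: Apply Dijkstra's algorithm from vertex 1:
  Visit vertex 1 (distance=0)
    Update dist[2] = 6
    Update dist[4] = 2
    Update dist[5] = 5
  Visit vertex 4 (distance=2)
    Update dist[2] = 4
    Update dist[3] = 4
  Visit vertex 2 (distance=4)
  Visit vertex 3 (distance=4)

Step 3: Shortest path: 1 -> 4 -> 3
Total weight: 2 + 2 = 4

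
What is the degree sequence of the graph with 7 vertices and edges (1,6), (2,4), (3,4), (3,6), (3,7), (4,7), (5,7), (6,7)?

Step 1: Count edges incident to each vertex:
  deg(1) = 1 (neighbors: 6)
  deg(2) = 1 (neighbors: 4)
  deg(3) = 3 (neighbors: 4, 6, 7)
  deg(4) = 3 (neighbors: 2, 3, 7)
  deg(5) = 1 (neighbors: 7)
  deg(6) = 3 (neighbors: 1, 3, 7)
  deg(7) = 4 (neighbors: 3, 4, 5, 6)

Step 2: Sort degrees in non-increasing order:
  Degrees: [1, 1, 3, 3, 1, 3, 4] -> sorted: [4, 3, 3, 3, 1, 1, 1]

Degree sequence: [4, 3, 3, 3, 1, 1, 1]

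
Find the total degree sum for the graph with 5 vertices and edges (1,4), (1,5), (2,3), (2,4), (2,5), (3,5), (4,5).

Step 1: Count edges incident to each vertex:
  deg(1) = 2 (neighbors: 4, 5)
  deg(2) = 3 (neighbors: 3, 4, 5)
  deg(3) = 2 (neighbors: 2, 5)
  deg(4) = 3 (neighbors: 1, 2, 5)
  deg(5) = 4 (neighbors: 1, 2, 3, 4)

Step 2: Sum all degrees:
  2 + 3 + 2 + 3 + 4 = 14

Verification: sum of degrees = 2 * |E| = 2 * 7 = 14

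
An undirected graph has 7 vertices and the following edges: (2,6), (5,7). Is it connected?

Step 1: Build adjacency list from edges:
  1: (none)
  2: 6
  3: (none)
  4: (none)
  5: 7
  6: 2
  7: 5

Step 2: Run BFS/DFS from vertex 1:
  Visited: {1}
  Reached 1 of 7 vertices

Step 3: Only 1 of 7 vertices reached. Graph is disconnected.
Connected components: {1}, {2, 6}, {3}, {4}, {5, 7}
Answer: No, the graph is not connected (5 components).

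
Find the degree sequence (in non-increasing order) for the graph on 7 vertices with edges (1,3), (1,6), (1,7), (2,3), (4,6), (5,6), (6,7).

Step 1: Count edges incident to each vertex:
  deg(1) = 3 (neighbors: 3, 6, 7)
  deg(2) = 1 (neighbors: 3)
  deg(3) = 2 (neighbors: 1, 2)
  deg(4) = 1 (neighbors: 6)
  deg(5) = 1 (neighbors: 6)
  deg(6) = 4 (neighbors: 1, 4, 5, 7)
  deg(7) = 2 (neighbors: 1, 6)

Step 2: Sort degrees in non-increasing order:
  Degrees: [3, 1, 2, 1, 1, 4, 2] -> sorted: [4, 3, 2, 2, 1, 1, 1]

Degree sequence: [4, 3, 2, 2, 1, 1, 1]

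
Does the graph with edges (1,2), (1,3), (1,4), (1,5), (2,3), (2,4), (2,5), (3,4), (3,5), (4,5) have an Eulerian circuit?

Step 1: Find the degree of each vertex:
  deg(1) = 4
  deg(2) = 4
  deg(3) = 4
  deg(4) = 4
  deg(5) = 4

Step 2: Count vertices with odd degree:
  All vertices have even degree (0 odd-degree vertices)

Step 3: Apply Euler's theorem:
  - Eulerian circuit exists iff graph is connected and all vertices have even degree
  - Eulerian path exists iff graph is connected and has 0 or 2 odd-degree vertices

Graph is connected with 0 odd-degree vertices.
Both Eulerian circuit and Eulerian path exist.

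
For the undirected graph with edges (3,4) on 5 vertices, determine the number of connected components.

Step 1: Build adjacency list from edges:
  1: (none)
  2: (none)
  3: 4
  4: 3
  5: (none)

Step 2: Run BFS/DFS from vertex 1:
  Visited: {1}
  Reached 1 of 5 vertices

Step 3: Only 1 of 5 vertices reached. Graph is disconnected.
Connected components: {1}, {2}, {3, 4}, {5}
Number of connected components: 4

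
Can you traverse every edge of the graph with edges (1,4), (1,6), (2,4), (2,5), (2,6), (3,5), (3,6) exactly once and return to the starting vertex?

Step 1: Find the degree of each vertex:
  deg(1) = 2
  deg(2) = 3
  deg(3) = 2
  deg(4) = 2
  deg(5) = 2
  deg(6) = 3

Step 2: Count vertices with odd degree:
  Odd-degree vertices: 2, 6 (2 total)

Step 3: Apply Euler's theorem:
  - Eulerian circuit exists iff graph is connected and all vertices have even degree
  - Eulerian path exists iff graph is connected and has 0 or 2 odd-degree vertices

Graph is connected with exactly 2 odd-degree vertices (2, 6).
Eulerian path exists (starting and ending at the odd-degree vertices), but no Eulerian circuit.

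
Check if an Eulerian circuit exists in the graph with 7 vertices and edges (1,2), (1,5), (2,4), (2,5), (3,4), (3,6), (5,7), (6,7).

Step 1: Find the degree of each vertex:
  deg(1) = 2
  deg(2) = 3
  deg(3) = 2
  deg(4) = 2
  deg(5) = 3
  deg(6) = 2
  deg(7) = 2

Step 2: Count vertices with odd degree:
  Odd-degree vertices: 2, 5 (2 total)

Step 3: Apply Euler's theorem:
  - Eulerian circuit exists iff graph is connected and all vertices have even degree
  - Eulerian path exists iff graph is connected and has 0 or 2 odd-degree vertices

Graph is connected with exactly 2 odd-degree vertices (2, 5).
Eulerian path exists (starting and ending at the odd-degree vertices), but no Eulerian circuit.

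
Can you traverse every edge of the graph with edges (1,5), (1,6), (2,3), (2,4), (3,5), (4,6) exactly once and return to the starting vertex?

Step 1: Find the degree of each vertex:
  deg(1) = 2
  deg(2) = 2
  deg(3) = 2
  deg(4) = 2
  deg(5) = 2
  deg(6) = 2

Step 2: Count vertices with odd degree:
  All vertices have even degree (0 odd-degree vertices)

Step 3: Apply Euler's theorem:
  - Eulerian circuit exists iff graph is connected and all vertices have even degree
  - Eulerian path exists iff graph is connected and has 0 or 2 odd-degree vertices

Graph is connected with 0 odd-degree vertices.
Both Eulerian circuit and Eulerian path exist.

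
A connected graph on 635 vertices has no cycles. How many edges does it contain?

A tree on n vertices always has exactly n - 1 edges.
For n = 635: edges = 635 - 1 = 634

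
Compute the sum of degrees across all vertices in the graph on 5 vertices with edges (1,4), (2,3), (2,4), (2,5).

Step 1: Count edges incident to each vertex:
  deg(1) = 1 (neighbors: 4)
  deg(2) = 3 (neighbors: 3, 4, 5)
  deg(3) = 1 (neighbors: 2)
  deg(4) = 2 (neighbors: 1, 2)
  deg(5) = 1 (neighbors: 2)

Step 2: Sum all degrees:
  1 + 3 + 1 + 2 + 1 = 8

Verification: sum of degrees = 2 * |E| = 2 * 4 = 8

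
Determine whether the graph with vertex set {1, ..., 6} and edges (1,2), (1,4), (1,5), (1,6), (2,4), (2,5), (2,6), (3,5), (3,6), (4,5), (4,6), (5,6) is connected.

Step 1: Build adjacency list from edges:
  1: 2, 4, 5, 6
  2: 1, 4, 5, 6
  3: 5, 6
  4: 1, 2, 5, 6
  5: 1, 2, 3, 4, 6
  6: 1, 2, 3, 4, 5

Step 2: Run BFS/DFS from vertex 1:
  Visited: {1, 2, 4, 5, 6, 3}
  Reached 6 of 6 vertices

Step 3: All 6 vertices reached from vertex 1, so the graph is connected.
Answer: Yes, the graph is connected.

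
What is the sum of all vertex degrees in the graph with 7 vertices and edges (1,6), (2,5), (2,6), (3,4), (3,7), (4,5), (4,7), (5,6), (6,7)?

Step 1: Count edges incident to each vertex:
  deg(1) = 1 (neighbors: 6)
  deg(2) = 2 (neighbors: 5, 6)
  deg(3) = 2 (neighbors: 4, 7)
  deg(4) = 3 (neighbors: 3, 5, 7)
  deg(5) = 3 (neighbors: 2, 4, 6)
  deg(6) = 4 (neighbors: 1, 2, 5, 7)
  deg(7) = 3 (neighbors: 3, 4, 6)

Step 2: Sum all degrees:
  1 + 2 + 2 + 3 + 3 + 4 + 3 = 18

Verification: sum of degrees = 2 * |E| = 2 * 9 = 18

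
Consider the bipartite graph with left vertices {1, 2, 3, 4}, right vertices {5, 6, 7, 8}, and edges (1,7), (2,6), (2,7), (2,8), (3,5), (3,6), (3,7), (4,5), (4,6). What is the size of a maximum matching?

Step 1: List the neighbors of each left vertex:
  1: 7
  2: 6, 7, 8
  3: 5, 6, 7
  4: 5, 6

Step 2: Greedily match left vertices, then look for augmenting paths:
  Match 1 -- 7
  Match 2 -- 8
  Match 3 -- 5
  Match 4 -- 6
  No augmenting path remains.

Step 3: Verify this is maximum:
  Matching size 4 = min(|L|, |R|) = min(4, 4), which is an upper bound, so this matching is maximum.

Maximum matching: {(1,7), (2,8), (3,5), (4,6)}
Size: 4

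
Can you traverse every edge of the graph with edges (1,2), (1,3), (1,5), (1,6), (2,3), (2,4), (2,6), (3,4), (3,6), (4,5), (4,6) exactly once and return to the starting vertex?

Step 1: Find the degree of each vertex:
  deg(1) = 4
  deg(2) = 4
  deg(3) = 4
  deg(4) = 4
  deg(5) = 2
  deg(6) = 4

Step 2: Count vertices with odd degree:
  All vertices have even degree (0 odd-degree vertices)

Step 3: Apply Euler's theorem:
  - Eulerian circuit exists iff graph is connected and all vertices have even degree
  - Eulerian path exists iff graph is connected and has 0 or 2 odd-degree vertices

Graph is connected with 0 odd-degree vertices.
Both Eulerian circuit and Eulerian path exist.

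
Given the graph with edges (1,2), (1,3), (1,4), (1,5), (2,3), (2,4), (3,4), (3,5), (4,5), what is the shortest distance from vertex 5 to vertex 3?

Step 1: Build adjacency list:
  1: 2, 3, 4, 5
  2: 1, 3, 4
  3: 1, 2, 4, 5
  4: 1, 2, 3, 5
  5: 1, 3, 4

Step 2: BFS from vertex 5 to find shortest path to 3:
  vertex 1 reached at distance 1
  vertex 3 reached at distance 1

Step 3: Shortest path: 5 -> 3
Path length: 1 edge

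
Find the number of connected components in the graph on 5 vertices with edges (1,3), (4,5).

Step 1: Build adjacency list from edges:
  1: 3
  2: (none)
  3: 1
  4: 5
  5: 4

Step 2: Run BFS/DFS from vertex 1:
  Visited: {1, 3}
  Reached 2 of 5 vertices

Step 3: Only 2 of 5 vertices reached. Graph is disconnected.
Connected components: {1, 3}, {2}, {4, 5}
Number of connected components: 3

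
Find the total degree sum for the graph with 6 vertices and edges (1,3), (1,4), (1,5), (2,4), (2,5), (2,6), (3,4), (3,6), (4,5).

Step 1: Count edges incident to each vertex:
  deg(1) = 3 (neighbors: 3, 4, 5)
  deg(2) = 3 (neighbors: 4, 5, 6)
  deg(3) = 3 (neighbors: 1, 4, 6)
  deg(4) = 4 (neighbors: 1, 2, 3, 5)
  deg(5) = 3 (neighbors: 1, 2, 4)
  deg(6) = 2 (neighbors: 2, 3)

Step 2: Sum all degrees:
  3 + 3 + 3 + 4 + 3 + 2 = 18

Verification: sum of degrees = 2 * |E| = 2 * 9 = 18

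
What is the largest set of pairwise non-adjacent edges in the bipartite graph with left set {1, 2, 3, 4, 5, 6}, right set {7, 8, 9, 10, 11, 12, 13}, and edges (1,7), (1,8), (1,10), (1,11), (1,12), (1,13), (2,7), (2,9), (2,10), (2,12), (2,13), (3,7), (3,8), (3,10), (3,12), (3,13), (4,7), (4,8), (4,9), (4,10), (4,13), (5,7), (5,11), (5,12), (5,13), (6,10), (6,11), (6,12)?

Step 1: List the neighbors of each left vertex:
  1: 7, 8, 10, 11, 12, 13
  2: 7, 9, 10, 12, 13
  3: 7, 8, 10, 12, 13
  4: 7, 8, 9, 10, 13
  5: 7, 11, 12, 13
  6: 10, 11, 12

Step 2: Greedily match left vertices, then look for augmenting paths:
  Match 1 -- 7
  Match 2 -- 9
  Match 3 -- 8
  Match 4 -- 10
  Match 5 -- 11
  Match 6 -- 12
  No augmenting path remains.

Step 3: Verify this is maximum:
  Matching size 6 = min(|L|, |R|) = min(6, 7), which is an upper bound, so this matching is maximum.

Maximum matching: {(1,7), (2,9), (3,8), (4,10), (5,11), (6,12)}
Size: 6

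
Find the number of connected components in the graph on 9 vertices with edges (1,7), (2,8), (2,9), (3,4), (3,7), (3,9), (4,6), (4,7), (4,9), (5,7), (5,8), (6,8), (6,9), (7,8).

Step 1: Build adjacency list from edges:
  1: 7
  2: 8, 9
  3: 4, 7, 9
  4: 3, 6, 7, 9
  5: 7, 8
  6: 4, 8, 9
  7: 1, 3, 4, 5, 8
  8: 2, 5, 6, 7
  9: 2, 3, 4, 6

Step 2: Run BFS/DFS from vertex 1:
  Visited: {1, 7, 3, 4, 5, 8, 9, 6, 2}
  Reached 9 of 9 vertices

Step 3: All 9 vertices reached from vertex 1, so the graph is connected.
Number of connected components: 1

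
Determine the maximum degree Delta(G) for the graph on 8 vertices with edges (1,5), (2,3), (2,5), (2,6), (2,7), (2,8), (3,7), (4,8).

Step 1: Count edges incident to each vertex:
  deg(1) = 1 (neighbors: 5)
  deg(2) = 5 (neighbors: 3, 5, 6, 7, 8)
  deg(3) = 2 (neighbors: 2, 7)
  deg(4) = 1 (neighbors: 8)
  deg(5) = 2 (neighbors: 1, 2)
  deg(6) = 1 (neighbors: 2)
  deg(7) = 2 (neighbors: 2, 3)
  deg(8) = 2 (neighbors: 2, 4)

Step 2: Find maximum:
  max(1, 5, 2, 1, 2, 1, 2, 2) = 5 (vertex 2)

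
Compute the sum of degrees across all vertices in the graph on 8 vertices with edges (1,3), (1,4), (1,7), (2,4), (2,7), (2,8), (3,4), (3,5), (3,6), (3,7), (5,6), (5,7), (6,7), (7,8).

Step 1: Count edges incident to each vertex:
  deg(1) = 3 (neighbors: 3, 4, 7)
  deg(2) = 3 (neighbors: 4, 7, 8)
  deg(3) = 5 (neighbors: 1, 4, 5, 6, 7)
  deg(4) = 3 (neighbors: 1, 2, 3)
  deg(5) = 3 (neighbors: 3, 6, 7)
  deg(6) = 3 (neighbors: 3, 5, 7)
  deg(7) = 6 (neighbors: 1, 2, 3, 5, 6, 8)
  deg(8) = 2 (neighbors: 2, 7)

Step 2: Sum all degrees:
  3 + 3 + 5 + 3 + 3 + 3 + 6 + 2 = 28

Verification: sum of degrees = 2 * |E| = 2 * 14 = 28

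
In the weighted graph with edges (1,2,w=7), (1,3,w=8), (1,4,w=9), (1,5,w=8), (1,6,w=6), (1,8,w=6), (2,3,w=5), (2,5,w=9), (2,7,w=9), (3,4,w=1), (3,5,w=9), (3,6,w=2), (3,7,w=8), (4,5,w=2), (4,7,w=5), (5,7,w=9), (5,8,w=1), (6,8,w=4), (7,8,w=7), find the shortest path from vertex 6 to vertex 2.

Step 1: Build adjacency list with weights:
  1: 2(w=7), 3(w=8), 4(w=9), 5(w=8), 6(w=6), 8(w=6)
  2: 1(w=7), 3(w=5), 5(w=9), 7(w=9)
  3: 1(w=8), 2(w=5), 4(w=1), 5(w=9), 6(w=2), 7(w=8)
  4: 1(w=9), 3(w=1), 5(w=2), 7(w=5)
  5: 1(w=8), 2(w=9), 3(w=9), 4(w=2), 7(w=9), 8(w=1)
  6: 1(w=6), 3(w=2), 8(w=4)
  7: 2(w=9), 3(w=8), 4(w=5), 5(w=9), 8(w=7)
  8: 1(w=6), 5(w=1), 6(w=4), 7(w=7)

Step 2: Apply Dijkstra's algorithm from vertex 6:
  Visit vertex 6 (distance=0)
    Update dist[1] = 6
    Update dist[3] = 2
    Update dist[8] = 4
  Visit vertex 3 (distance=2)
    Update dist[2] = 7
    Update dist[4] = 3
    Update dist[5] = 11
    Update dist[7] = 10
  Visit vertex 4 (distance=3)
    Update dist[5] = 5
    Update dist[7] = 8
  Visit vertex 8 (distance=4)
  Visit vertex 5 (distance=5)
  Visit vertex 1 (distance=6)
  Visit vertex 2 (distance=7)

Step 3: Shortest path: 6 -> 3 -> 2
Total weight: 2 + 5 = 7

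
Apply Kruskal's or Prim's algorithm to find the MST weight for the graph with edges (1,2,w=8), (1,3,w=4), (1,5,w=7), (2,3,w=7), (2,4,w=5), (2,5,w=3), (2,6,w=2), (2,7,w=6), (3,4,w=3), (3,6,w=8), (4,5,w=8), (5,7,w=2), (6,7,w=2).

Apply Kruskal's algorithm (sort edges by weight, add if no cycle):

Sorted edges by weight:
  (2,6) w=2
  (5,7) w=2
  (6,7) w=2
  (2,5) w=3
  (3,4) w=3
  (1,3) w=4
  (2,4) w=5
  (2,7) w=6
  (1,5) w=7
  (2,3) w=7
  (1,2) w=8
  (3,6) w=8
  (4,5) w=8

Add edge (2,6) w=2 -- no cycle. Running total: 2
Add edge (5,7) w=2 -- no cycle. Running total: 4
Add edge (6,7) w=2 -- no cycle. Running total: 6
Skip edge (2,5) w=3 -- would create cycle
Add edge (3,4) w=3 -- no cycle. Running total: 9
Add edge (1,3) w=4 -- no cycle. Running total: 13
Add edge (2,4) w=5 -- no cycle. Running total: 18

MST edges: (2,6,w=2), (5,7,w=2), (6,7,w=2), (3,4,w=3), (1,3,w=4), (2,4,w=5)
Total MST weight: 2 + 2 + 2 + 3 + 4 + 5 = 18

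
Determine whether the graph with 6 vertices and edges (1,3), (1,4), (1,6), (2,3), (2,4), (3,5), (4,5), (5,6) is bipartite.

Step 1: Attempt 2-coloring using BFS:
  Start at vertex 1, assign color 0
  Color vertex 3 with color 1 (neighbor of 1)
  Color vertex 4 with color 1 (neighbor of 1)
  Color vertex 6 with color 1 (neighbor of 1)
  Color vertex 2 with color 0 (neighbor of 3)
  Color vertex 5 with color 0 (neighbor of 3)

Step 2: 2-coloring succeeded. No conflicts found.
  Set A (color 0): {1, 2, 5}
  Set B (color 1): {3, 4, 6}

The graph is bipartite with partition {1, 2, 5}, {3, 4, 6}.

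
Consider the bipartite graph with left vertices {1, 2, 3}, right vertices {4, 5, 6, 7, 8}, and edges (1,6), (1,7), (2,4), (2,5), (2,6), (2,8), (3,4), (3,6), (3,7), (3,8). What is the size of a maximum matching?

Step 1: List the neighbors of each left vertex:
  1: 6, 7
  2: 4, 5, 6, 8
  3: 4, 6, 7, 8

Step 2: Greedily match left vertices, then look for augmenting paths:
  Match 1 -- 6
  Match 2 -- 4
  Match 3 -- 7
  No augmenting path remains.

Step 3: Verify this is maximum:
  Matching size 3 = min(|L|, |R|) = min(3, 5), which is an upper bound, so this matching is maximum.

Maximum matching: {(1,6), (2,4), (3,7)}
Size: 3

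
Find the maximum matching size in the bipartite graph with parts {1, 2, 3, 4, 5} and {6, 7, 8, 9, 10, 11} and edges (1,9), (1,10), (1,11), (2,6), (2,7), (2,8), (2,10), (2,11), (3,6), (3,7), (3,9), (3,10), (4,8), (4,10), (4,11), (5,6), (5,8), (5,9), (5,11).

Step 1: List the neighbors of each left vertex:
  1: 9, 10, 11
  2: 6, 7, 8, 10, 11
  3: 6, 7, 9, 10
  4: 8, 10, 11
  5: 6, 8, 9, 11

Step 2: Greedily match left vertices, then look for augmenting paths:
  Match 1 -- 9
  Match 2 -- 6
  Match 3 -- 7
  Match 4 -- 8
  Match 5 -- 11
  No augmenting path remains.

Step 3: Verify this is maximum:
  Matching size 5 = min(|L|, |R|) = min(5, 6), which is an upper bound, so this matching is maximum.

Maximum matching: {(1,9), (2,6), (3,7), (4,8), (5,11)}
Size: 5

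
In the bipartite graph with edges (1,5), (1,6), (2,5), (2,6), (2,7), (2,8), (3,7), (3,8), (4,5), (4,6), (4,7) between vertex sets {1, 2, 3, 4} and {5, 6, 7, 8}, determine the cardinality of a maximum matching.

Step 1: List the neighbors of each left vertex:
  1: 5, 6
  2: 5, 6, 7, 8
  3: 7, 8
  4: 5, 6, 7

Step 2: Greedily match left vertices, then look for augmenting paths:
  Match 1 -- 5
  Match 2 -- 8
  Match 3 -- 7
  Match 4 -- 6
  No augmenting path remains.

Step 3: Verify this is maximum:
  Matching size 4 = min(|L|, |R|) = min(4, 4), which is an upper bound, so this matching is maximum.

Maximum matching: {(1,5), (2,8), (3,7), (4,6)}
Size: 4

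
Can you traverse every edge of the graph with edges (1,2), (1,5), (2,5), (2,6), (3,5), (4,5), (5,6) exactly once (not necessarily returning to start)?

Step 1: Find the degree of each vertex:
  deg(1) = 2
  deg(2) = 3
  deg(3) = 1
  deg(4) = 1
  deg(5) = 5
  deg(6) = 2

Step 2: Count vertices with odd degree:
  Odd-degree vertices: 2, 3, 4, 5 (4 total)

Step 3: Apply Euler's theorem:
  - Eulerian circuit exists iff graph is connected and all vertices have even degree
  - Eulerian path exists iff graph is connected and has 0 or 2 odd-degree vertices

Graph has 4 odd-degree vertices (need 0 or 2).
Neither Eulerian path nor Eulerian circuit exists.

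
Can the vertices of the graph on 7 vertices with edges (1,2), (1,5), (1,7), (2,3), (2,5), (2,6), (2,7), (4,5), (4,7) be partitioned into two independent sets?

Step 1: Attempt 2-coloring using BFS:
  Start at vertex 1, assign color 0
  Color vertex 2 with color 1 (neighbor of 1)
  Color vertex 5 with color 1 (neighbor of 1)
  Color vertex 7 with color 1 (neighbor of 1)
  Color vertex 3 with color 0 (neighbor of 2)

Step 2: Conflict found! Vertices 2 and 5 are adjacent but have the same color.
This means the graph contains an odd cycle.

The graph is NOT bipartite.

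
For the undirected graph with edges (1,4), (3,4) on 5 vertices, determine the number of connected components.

Step 1: Build adjacency list from edges:
  1: 4
  2: (none)
  3: 4
  4: 1, 3
  5: (none)

Step 2: Run BFS/DFS from vertex 1:
  Visited: {1, 4, 3}
  Reached 3 of 5 vertices

Step 3: Only 3 of 5 vertices reached. Graph is disconnected.
Connected components: {1, 3, 4}, {2}, {5}
Number of connected components: 3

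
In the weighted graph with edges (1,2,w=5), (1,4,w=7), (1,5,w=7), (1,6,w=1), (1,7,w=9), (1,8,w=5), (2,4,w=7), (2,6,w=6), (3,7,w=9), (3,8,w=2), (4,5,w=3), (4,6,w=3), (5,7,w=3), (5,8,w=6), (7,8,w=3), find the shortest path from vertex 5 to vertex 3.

Step 1: Build adjacency list with weights:
  1: 2(w=5), 4(w=7), 5(w=7), 6(w=1), 7(w=9), 8(w=5)
  2: 1(w=5), 4(w=7), 6(w=6)
  3: 7(w=9), 8(w=2)
  4: 1(w=7), 2(w=7), 5(w=3), 6(w=3)
  5: 1(w=7), 4(w=3), 7(w=3), 8(w=6)
  6: 1(w=1), 2(w=6), 4(w=3)
  7: 1(w=9), 3(w=9), 5(w=3), 8(w=3)
  8: 1(w=5), 3(w=2), 5(w=6), 7(w=3)

Step 2: Apply Dijkstra's algorithm from vertex 5:
  Visit vertex 5 (distance=0)
    Update dist[1] = 7
    Update dist[4] = 3
    Update dist[7] = 3
    Update dist[8] = 6
  Visit vertex 4 (distance=3)
    Update dist[2] = 10
    Update dist[6] = 6
  Visit vertex 7 (distance=3)
    Update dist[3] = 12
  Visit vertex 6 (distance=6)
  Visit vertex 8 (distance=6)
    Update dist[3] = 8
  Visit vertex 1 (distance=7)
  Visit vertex 3 (distance=8)

Step 3: Shortest path: 5 -> 8 -> 3
Total weight: 6 + 2 = 8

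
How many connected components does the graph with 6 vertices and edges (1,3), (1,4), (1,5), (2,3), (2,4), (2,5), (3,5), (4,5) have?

Step 1: Build adjacency list from edges:
  1: 3, 4, 5
  2: 3, 4, 5
  3: 1, 2, 5
  4: 1, 2, 5
  5: 1, 2, 3, 4
  6: (none)

Step 2: Run BFS/DFS from vertex 1:
  Visited: {1, 3, 4, 5, 2}
  Reached 5 of 6 vertices

Step 3: Only 5 of 6 vertices reached. Graph is disconnected.
Connected components: {1, 2, 3, 4, 5}, {6}
Number of connected components: 2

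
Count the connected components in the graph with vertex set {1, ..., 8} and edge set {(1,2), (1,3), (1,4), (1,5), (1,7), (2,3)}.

Step 1: Build adjacency list from edges:
  1: 2, 3, 4, 5, 7
  2: 1, 3
  3: 1, 2
  4: 1
  5: 1
  6: (none)
  7: 1
  8: (none)

Step 2: Run BFS/DFS from vertex 1:
  Visited: {1, 2, 3, 4, 5, 7}
  Reached 6 of 8 vertices

Step 3: Only 6 of 8 vertices reached. Graph is disconnected.
Connected components: {1, 2, 3, 4, 5, 7}, {6}, {8}
Number of connected components: 3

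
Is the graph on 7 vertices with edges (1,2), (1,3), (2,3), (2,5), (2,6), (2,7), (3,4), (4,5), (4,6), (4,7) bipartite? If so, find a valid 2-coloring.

Step 1: Attempt 2-coloring using BFS:
  Start at vertex 1, assign color 0
  Color vertex 2 with color 1 (neighbor of 1)
  Color vertex 3 with color 1 (neighbor of 1)

Step 2: Conflict found! Vertices 2 and 3 are adjacent but have the same color.
This means the graph contains an odd cycle.

The graph is NOT bipartite.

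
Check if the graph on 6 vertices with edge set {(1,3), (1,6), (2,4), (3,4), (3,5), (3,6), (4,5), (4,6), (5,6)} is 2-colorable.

Step 1: Attempt 2-coloring using BFS:
  Start at vertex 1, assign color 0
  Color vertex 3 with color 1 (neighbor of 1)
  Color vertex 6 with color 1 (neighbor of 1)
  Color vertex 4 with color 0 (neighbor of 3)
  Color vertex 5 with color 0 (neighbor of 3)

Step 2: Conflict found! Vertices 3 and 6 are adjacent but have the same color.
This means the graph contains an odd cycle.

The graph is NOT bipartite.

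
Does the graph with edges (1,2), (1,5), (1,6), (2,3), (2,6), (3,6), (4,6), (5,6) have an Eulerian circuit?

Step 1: Find the degree of each vertex:
  deg(1) = 3
  deg(2) = 3
  deg(3) = 2
  deg(4) = 1
  deg(5) = 2
  deg(6) = 5

Step 2: Count vertices with odd degree:
  Odd-degree vertices: 1, 2, 4, 6 (4 total)

Step 3: Apply Euler's theorem:
  - Eulerian circuit exists iff graph is connected and all vertices have even degree
  - Eulerian path exists iff graph is connected and has 0 or 2 odd-degree vertices

Graph has 4 odd-degree vertices (need 0 or 2).
Neither Eulerian path nor Eulerian circuit exists.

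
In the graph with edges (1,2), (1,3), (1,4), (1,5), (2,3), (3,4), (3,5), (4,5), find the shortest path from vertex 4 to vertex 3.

Step 1: Build adjacency list:
  1: 2, 3, 4, 5
  2: 1, 3
  3: 1, 2, 4, 5
  4: 1, 3, 5
  5: 1, 3, 4

Step 2: BFS from vertex 4 to find shortest path to 3:
  vertex 1 reached at distance 1
  vertex 3 reached at distance 1

Step 3: Shortest path: 4 -> 3
Path length: 1 edge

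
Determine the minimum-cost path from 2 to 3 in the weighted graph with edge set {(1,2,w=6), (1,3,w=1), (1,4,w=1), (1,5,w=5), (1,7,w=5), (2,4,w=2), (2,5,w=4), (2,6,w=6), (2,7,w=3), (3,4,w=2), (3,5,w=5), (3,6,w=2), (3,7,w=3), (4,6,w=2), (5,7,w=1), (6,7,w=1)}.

Step 1: Build adjacency list with weights:
  1: 2(w=6), 3(w=1), 4(w=1), 5(w=5), 7(w=5)
  2: 1(w=6), 4(w=2), 5(w=4), 6(w=6), 7(w=3)
  3: 1(w=1), 4(w=2), 5(w=5), 6(w=2), 7(w=3)
  4: 1(w=1), 2(w=2), 3(w=2), 6(w=2)
  5: 1(w=5), 2(w=4), 3(w=5), 7(w=1)
  6: 2(w=6), 3(w=2), 4(w=2), 7(w=1)
  7: 1(w=5), 2(w=3), 3(w=3), 5(w=1), 6(w=1)

Step 2: Apply Dijkstra's algorithm from vertex 2:
  Visit vertex 2 (distance=0)
    Update dist[1] = 6
    Update dist[4] = 2
    Update dist[5] = 4
    Update dist[6] = 6
    Update dist[7] = 3
  Visit vertex 4 (distance=2)
    Update dist[1] = 3
    Update dist[3] = 4
    Update dist[6] = 4
  Visit vertex 1 (distance=3)
  Visit vertex 7 (distance=3)
  Visit vertex 3 (distance=4)

Step 3: Shortest path: 2 -> 4 -> 3
Total weight: 2 + 2 = 4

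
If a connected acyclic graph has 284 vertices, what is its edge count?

A tree on n vertices always has exactly n - 1 edges.
For n = 284: edges = 284 - 1 = 283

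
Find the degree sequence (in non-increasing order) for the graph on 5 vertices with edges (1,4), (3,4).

Step 1: Count edges incident to each vertex:
  deg(1) = 1 (neighbors: 4)
  deg(2) = 0 (neighbors: none)
  deg(3) = 1 (neighbors: 4)
  deg(4) = 2 (neighbors: 1, 3)
  deg(5) = 0 (neighbors: none)

Step 2: Sort degrees in non-increasing order:
  Degrees: [1, 0, 1, 2, 0] -> sorted: [2, 1, 1, 0, 0]

Degree sequence: [2, 1, 1, 0, 0]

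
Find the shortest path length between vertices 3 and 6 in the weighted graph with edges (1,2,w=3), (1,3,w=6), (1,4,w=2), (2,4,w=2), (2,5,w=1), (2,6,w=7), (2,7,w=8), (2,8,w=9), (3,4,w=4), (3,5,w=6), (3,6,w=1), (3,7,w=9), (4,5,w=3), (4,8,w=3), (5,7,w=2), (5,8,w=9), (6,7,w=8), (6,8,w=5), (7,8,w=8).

Step 1: Build adjacency list with weights:
  1: 2(w=3), 3(w=6), 4(w=2)
  2: 1(w=3), 4(w=2), 5(w=1), 6(w=7), 7(w=8), 8(w=9)
  3: 1(w=6), 4(w=4), 5(w=6), 6(w=1), 7(w=9)
  4: 1(w=2), 2(w=2), 3(w=4), 5(w=3), 8(w=3)
  5: 2(w=1), 3(w=6), 4(w=3), 7(w=2), 8(w=9)
  6: 2(w=7), 3(w=1), 7(w=8), 8(w=5)
  7: 2(w=8), 3(w=9), 5(w=2), 6(w=8), 8(w=8)
  8: 2(w=9), 4(w=3), 5(w=9), 6(w=5), 7(w=8)

Step 2: Apply Dijkstra's algorithm from vertex 3:
  Visit vertex 3 (distance=0)
    Update dist[1] = 6
    Update dist[4] = 4
    Update dist[5] = 6
    Update dist[6] = 1
    Update dist[7] = 9
  Visit vertex 6 (distance=1)
    Update dist[2] = 8
    Update dist[8] = 6

Step 3: Shortest path: 3 -> 6
Total weight: 1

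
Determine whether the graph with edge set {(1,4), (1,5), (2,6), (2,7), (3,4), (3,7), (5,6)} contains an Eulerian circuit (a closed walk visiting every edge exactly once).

Step 1: Find the degree of each vertex:
  deg(1) = 2
  deg(2) = 2
  deg(3) = 2
  deg(4) = 2
  deg(5) = 2
  deg(6) = 2
  deg(7) = 2

Step 2: Count vertices with odd degree:
  All vertices have even degree (0 odd-degree vertices)

Step 3: Apply Euler's theorem:
  - Eulerian circuit exists iff graph is connected and all vertices have even degree
  - Eulerian path exists iff graph is connected and has 0 or 2 odd-degree vertices

Graph is connected with 0 odd-degree vertices.
Both Eulerian circuit and Eulerian path exist.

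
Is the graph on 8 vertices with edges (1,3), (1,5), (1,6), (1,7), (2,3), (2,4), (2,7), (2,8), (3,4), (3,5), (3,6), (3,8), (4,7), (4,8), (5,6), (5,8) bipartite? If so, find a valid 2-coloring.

Step 1: Attempt 2-coloring using BFS:
  Start at vertex 1, assign color 0
  Color vertex 3 with color 1 (neighbor of 1)
  Color vertex 5 with color 1 (neighbor of 1)
  Color vertex 6 with color 1 (neighbor of 1)
  Color vertex 7 with color 1 (neighbor of 1)
  Color vertex 2 with color 0 (neighbor of 3)
  Color vertex 4 with color 0 (neighbor of 3)

Step 2: Conflict found! Vertices 3 and 5 are adjacent but have the same color.
This means the graph contains an odd cycle.

The graph is NOT bipartite.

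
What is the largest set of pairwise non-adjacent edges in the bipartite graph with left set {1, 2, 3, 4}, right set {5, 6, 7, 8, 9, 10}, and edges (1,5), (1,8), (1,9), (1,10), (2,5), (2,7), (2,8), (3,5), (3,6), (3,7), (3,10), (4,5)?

Step 1: List the neighbors of each left vertex:
  1: 5, 8, 9, 10
  2: 5, 7, 8
  3: 5, 6, 7, 10
  4: 5

Step 2: Greedily match left vertices, then look for augmenting paths:
  Match 1 -- 8
  Match 2 -- 7
  Match 3 -- 6
  Match 4 -- 5
  No augmenting path remains.

Step 3: Verify this is maximum:
  Matching size 4 = min(|L|, |R|) = min(4, 6), which is an upper bound, so this matching is maximum.

Maximum matching: {(1,8), (2,7), (3,6), (4,5)}
Size: 4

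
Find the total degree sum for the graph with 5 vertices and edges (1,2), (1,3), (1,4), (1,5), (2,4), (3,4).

Step 1: Count edges incident to each vertex:
  deg(1) = 4 (neighbors: 2, 3, 4, 5)
  deg(2) = 2 (neighbors: 1, 4)
  deg(3) = 2 (neighbors: 1, 4)
  deg(4) = 3 (neighbors: 1, 2, 3)
  deg(5) = 1 (neighbors: 1)

Step 2: Sum all degrees:
  4 + 2 + 2 + 3 + 1 = 12

Verification: sum of degrees = 2 * |E| = 2 * 6 = 12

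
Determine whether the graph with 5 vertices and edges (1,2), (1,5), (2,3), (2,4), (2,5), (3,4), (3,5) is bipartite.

Step 1: Attempt 2-coloring using BFS:
  Start at vertex 1, assign color 0
  Color vertex 2 with color 1 (neighbor of 1)
  Color vertex 5 with color 1 (neighbor of 1)
  Color vertex 3 with color 0 (neighbor of 2)
  Color vertex 4 with color 0 (neighbor of 2)

Step 2: Conflict found! Vertices 2 and 5 are adjacent but have the same color.
This means the graph contains an odd cycle.

The graph is NOT bipartite.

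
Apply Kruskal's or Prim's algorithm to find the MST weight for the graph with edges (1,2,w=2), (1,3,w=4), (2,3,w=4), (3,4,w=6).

Apply Kruskal's algorithm (sort edges by weight, add if no cycle):

Sorted edges by weight:
  (1,2) w=2
  (1,3) w=4
  (2,3) w=4
  (3,4) w=6

Add edge (1,2) w=2 -- no cycle. Running total: 2
Add edge (1,3) w=4 -- no cycle. Running total: 6
Skip edge (2,3) w=4 -- would create cycle
Add edge (3,4) w=6 -- no cycle. Running total: 12

MST edges: (1,2,w=2), (1,3,w=4), (3,4,w=6)
Total MST weight: 2 + 4 + 6 = 12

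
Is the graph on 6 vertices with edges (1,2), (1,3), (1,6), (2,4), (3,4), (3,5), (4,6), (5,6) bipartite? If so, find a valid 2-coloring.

Step 1: Attempt 2-coloring using BFS:
  Start at vertex 1, assign color 0
  Color vertex 2 with color 1 (neighbor of 1)
  Color vertex 3 with color 1 (neighbor of 1)
  Color vertex 6 with color 1 (neighbor of 1)
  Color vertex 4 with color 0 (neighbor of 2)
  Color vertex 5 with color 0 (neighbor of 3)

Step 2: 2-coloring succeeded. No conflicts found.
  Set A (color 0): {1, 4, 5}
  Set B (color 1): {2, 3, 6}

The graph is bipartite with partition {1, 4, 5}, {2, 3, 6}.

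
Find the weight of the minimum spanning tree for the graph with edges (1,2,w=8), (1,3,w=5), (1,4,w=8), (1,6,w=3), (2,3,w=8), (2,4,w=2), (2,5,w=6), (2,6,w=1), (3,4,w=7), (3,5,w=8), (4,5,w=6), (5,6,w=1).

Apply Kruskal's algorithm (sort edges by weight, add if no cycle):

Sorted edges by weight:
  (2,6) w=1
  (5,6) w=1
  (2,4) w=2
  (1,6) w=3
  (1,3) w=5
  (2,5) w=6
  (4,5) w=6
  (3,4) w=7
  (1,2) w=8
  (1,4) w=8
  (2,3) w=8
  (3,5) w=8

Add edge (2,6) w=1 -- no cycle. Running total: 1
Add edge (5,6) w=1 -- no cycle. Running total: 2
Add edge (2,4) w=2 -- no cycle. Running total: 4
Add edge (1,6) w=3 -- no cycle. Running total: 7
Add edge (1,3) w=5 -- no cycle. Running total: 12

MST edges: (2,6,w=1), (5,6,w=1), (2,4,w=2), (1,6,w=3), (1,3,w=5)
Total MST weight: 1 + 1 + 2 + 3 + 5 = 12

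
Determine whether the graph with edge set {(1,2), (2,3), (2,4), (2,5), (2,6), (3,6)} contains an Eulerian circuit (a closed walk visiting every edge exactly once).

Step 1: Find the degree of each vertex:
  deg(1) = 1
  deg(2) = 5
  deg(3) = 2
  deg(4) = 1
  deg(5) = 1
  deg(6) = 2

Step 2: Count vertices with odd degree:
  Odd-degree vertices: 1, 2, 4, 5 (4 total)

Step 3: Apply Euler's theorem:
  - Eulerian circuit exists iff graph is connected and all vertices have even degree
  - Eulerian path exists iff graph is connected and has 0 or 2 odd-degree vertices

Graph has 4 odd-degree vertices (need 0 or 2).
Neither Eulerian path nor Eulerian circuit exists.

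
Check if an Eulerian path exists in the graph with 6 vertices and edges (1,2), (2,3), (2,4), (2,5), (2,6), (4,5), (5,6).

Step 1: Find the degree of each vertex:
  deg(1) = 1
  deg(2) = 5
  deg(3) = 1
  deg(4) = 2
  deg(5) = 3
  deg(6) = 2

Step 2: Count vertices with odd degree:
  Odd-degree vertices: 1, 2, 3, 5 (4 total)

Step 3: Apply Euler's theorem:
  - Eulerian circuit exists iff graph is connected and all vertices have even degree
  - Eulerian path exists iff graph is connected and has 0 or 2 odd-degree vertices

Graph has 4 odd-degree vertices (need 0 or 2).
Neither Eulerian path nor Eulerian circuit exists.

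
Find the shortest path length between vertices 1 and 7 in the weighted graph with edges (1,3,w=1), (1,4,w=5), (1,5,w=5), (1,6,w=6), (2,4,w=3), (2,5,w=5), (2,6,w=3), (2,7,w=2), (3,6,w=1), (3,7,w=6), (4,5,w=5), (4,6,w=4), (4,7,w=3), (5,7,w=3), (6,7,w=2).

Step 1: Build adjacency list with weights:
  1: 3(w=1), 4(w=5), 5(w=5), 6(w=6)
  2: 4(w=3), 5(w=5), 6(w=3), 7(w=2)
  3: 1(w=1), 6(w=1), 7(w=6)
  4: 1(w=5), 2(w=3), 5(w=5), 6(w=4), 7(w=3)
  5: 1(w=5), 2(w=5), 4(w=5), 7(w=3)
  6: 1(w=6), 2(w=3), 3(w=1), 4(w=4), 7(w=2)
  7: 2(w=2), 3(w=6), 4(w=3), 5(w=3), 6(w=2)

Step 2: Apply Dijkstra's algorithm from vertex 1:
  Visit vertex 1 (distance=0)
    Update dist[3] = 1
    Update dist[4] = 5
    Update dist[5] = 5
    Update dist[6] = 6
  Visit vertex 3 (distance=1)
    Update dist[6] = 2
    Update dist[7] = 7
  Visit vertex 6 (distance=2)
    Update dist[2] = 5
    Update dist[7] = 4
  Visit vertex 7 (distance=4)

Step 3: Shortest path: 1 -> 3 -> 6 -> 7
Total weight: 1 + 1 + 2 = 4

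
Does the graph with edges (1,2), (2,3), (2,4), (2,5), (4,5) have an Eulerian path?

Step 1: Find the degree of each vertex:
  deg(1) = 1
  deg(2) = 4
  deg(3) = 1
  deg(4) = 2
  deg(5) = 2

Step 2: Count vertices with odd degree:
  Odd-degree vertices: 1, 3 (2 total)

Step 3: Apply Euler's theorem:
  - Eulerian circuit exists iff graph is connected and all vertices have even degree
  - Eulerian path exists iff graph is connected and has 0 or 2 odd-degree vertices

Graph is connected with exactly 2 odd-degree vertices (1, 3).
Eulerian path exists (starting and ending at the odd-degree vertices), but no Eulerian circuit.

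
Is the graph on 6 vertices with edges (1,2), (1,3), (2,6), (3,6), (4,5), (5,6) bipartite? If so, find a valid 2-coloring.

Step 1: Attempt 2-coloring using BFS:
  Start at vertex 1, assign color 0
  Color vertex 2 with color 1 (neighbor of 1)
  Color vertex 3 with color 1 (neighbor of 1)
  Color vertex 6 with color 0 (neighbor of 2)
  Color vertex 5 with color 1 (neighbor of 6)
  Color vertex 4 with color 0 (neighbor of 5)

Step 2: 2-coloring succeeded. No conflicts found.
  Set A (color 0): {1, 4, 6}
  Set B (color 1): {2, 3, 5}

The graph is bipartite with partition {1, 4, 6}, {2, 3, 5}.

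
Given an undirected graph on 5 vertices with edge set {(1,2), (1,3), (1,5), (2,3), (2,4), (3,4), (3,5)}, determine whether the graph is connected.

Step 1: Build adjacency list from edges:
  1: 2, 3, 5
  2: 1, 3, 4
  3: 1, 2, 4, 5
  4: 2, 3
  5: 1, 3

Step 2: Run BFS/DFS from vertex 1:
  Visited: {1, 2, 3, 5, 4}
  Reached 5 of 5 vertices

Step 3: All 5 vertices reached from vertex 1, so the graph is connected.
Answer: Yes, the graph is connected.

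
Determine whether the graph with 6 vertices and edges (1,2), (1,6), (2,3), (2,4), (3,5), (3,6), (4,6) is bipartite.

Step 1: Attempt 2-coloring using BFS:
  Start at vertex 1, assign color 0
  Color vertex 2 with color 1 (neighbor of 1)
  Color vertex 6 with color 1 (neighbor of 1)
  Color vertex 3 with color 0 (neighbor of 2)
  Color vertex 4 with color 0 (neighbor of 2)
  Color vertex 5 with color 1 (neighbor of 3)

Step 2: 2-coloring succeeded. No conflicts found.
  Set A (color 0): {1, 3, 4}
  Set B (color 1): {2, 5, 6}

The graph is bipartite with partition {1, 3, 4}, {2, 5, 6}.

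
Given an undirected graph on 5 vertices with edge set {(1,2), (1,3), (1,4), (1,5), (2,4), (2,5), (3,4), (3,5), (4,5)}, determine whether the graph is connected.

Step 1: Build adjacency list from edges:
  1: 2, 3, 4, 5
  2: 1, 4, 5
  3: 1, 4, 5
  4: 1, 2, 3, 5
  5: 1, 2, 3, 4

Step 2: Run BFS/DFS from vertex 1:
  Visited: {1, 2, 3, 4, 5}
  Reached 5 of 5 vertices

Step 3: All 5 vertices reached from vertex 1, so the graph is connected.
Answer: Yes, the graph is connected.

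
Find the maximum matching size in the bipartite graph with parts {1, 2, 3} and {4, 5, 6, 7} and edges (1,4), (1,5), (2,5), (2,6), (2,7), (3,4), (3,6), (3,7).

Step 1: List the neighbors of each left vertex:
  1: 4, 5
  2: 5, 6, 7
  3: 4, 6, 7

Step 2: Greedily match left vertices, then look for augmenting paths:
  Match 1 -- 4
  Match 2 -- 5
  Match 3 -- 6
  No augmenting path remains.

Step 3: Verify this is maximum:
  Matching size 3 = min(|L|, |R|) = min(3, 4), which is an upper bound, so this matching is maximum.

Maximum matching: {(1,4), (2,5), (3,6)}
Size: 3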